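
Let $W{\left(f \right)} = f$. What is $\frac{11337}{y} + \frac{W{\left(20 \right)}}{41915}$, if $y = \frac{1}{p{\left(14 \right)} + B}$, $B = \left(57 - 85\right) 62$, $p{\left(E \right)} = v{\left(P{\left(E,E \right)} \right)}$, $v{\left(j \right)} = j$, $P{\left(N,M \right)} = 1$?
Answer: $- \frac{164891053181}{8383} \approx -1.967 \cdot 10^{7}$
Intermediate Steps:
$p{\left(E \right)} = 1$
$B = -1736$ ($B = \left(-28\right) 62 = -1736$)
$y = - \frac{1}{1735}$ ($y = \frac{1}{1 - 1736} = \frac{1}{-1735} = - \frac{1}{1735} \approx -0.00057637$)
$\frac{11337}{y} + \frac{W{\left(20 \right)}}{41915} = \frac{11337}{- \frac{1}{1735}} + \frac{20}{41915} = 11337 \left(-1735\right) + 20 \cdot \frac{1}{41915} = -19669695 + \frac{4}{8383} = - \frac{164891053181}{8383}$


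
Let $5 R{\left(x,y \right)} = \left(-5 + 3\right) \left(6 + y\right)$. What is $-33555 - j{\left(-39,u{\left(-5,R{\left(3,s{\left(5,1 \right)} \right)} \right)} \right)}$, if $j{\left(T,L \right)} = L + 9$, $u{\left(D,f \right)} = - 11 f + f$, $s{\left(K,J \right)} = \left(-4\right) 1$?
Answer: $-33572$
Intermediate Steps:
$s{\left(K,J \right)} = -4$
$R{\left(x,y \right)} = - \frac{12}{5} - \frac{2 y}{5}$ ($R{\left(x,y \right)} = \frac{\left(-5 + 3\right) \left(6 + y\right)}{5} = \frac{\left(-2\right) \left(6 + y\right)}{5} = \frac{-12 - 2 y}{5} = - \frac{12}{5} - \frac{2 y}{5}$)
$u{\left(D,f \right)} = - 10 f$
$j{\left(T,L \right)} = 9 + L$
$-33555 - j{\left(-39,u{\left(-5,R{\left(3,s{\left(5,1 \right)} \right)} \right)} \right)} = -33555 - \left(9 - 10 \left(- \frac{12}{5} - - \frac{8}{5}\right)\right) = -33555 - \left(9 - 10 \left(- \frac{12}{5} + \frac{8}{5}\right)\right) = -33555 - \left(9 - -8\right) = -33555 - \left(9 + 8\right) = -33555 - 17 = -33572$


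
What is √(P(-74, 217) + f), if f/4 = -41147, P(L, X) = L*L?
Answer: 2*I*√39778 ≈ 398.89*I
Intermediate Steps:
P(L, X) = L²
f = -164588 (f = 4*(-41147) = -164588)
√(P(-74, 217) + f) = √((-74)² - 164588) = √(5476 - 164588) = √(-159112) = 2*I*√39778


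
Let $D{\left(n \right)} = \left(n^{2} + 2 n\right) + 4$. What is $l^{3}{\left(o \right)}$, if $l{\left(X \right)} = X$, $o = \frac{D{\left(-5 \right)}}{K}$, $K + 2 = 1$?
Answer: $-6859$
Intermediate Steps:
$K = -1$ ($K = -2 + 1 = -1$)
$D{\left(n \right)} = 4 + n^{2} + 2 n$
$o = -19$ ($o = \frac{4 + \left(-5\right)^{2} + 2 \left(-5\right)}{-1} = \left(4 + 25 - 10\right) \left(-1\right) = 19 \left(-1\right) = -19$)
$l^{3}{\left(o \right)} = \left(-19\right)^{3} = -6859$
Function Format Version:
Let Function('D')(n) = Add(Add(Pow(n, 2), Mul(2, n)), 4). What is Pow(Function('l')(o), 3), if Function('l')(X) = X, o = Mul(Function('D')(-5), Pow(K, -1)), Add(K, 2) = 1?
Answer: -6859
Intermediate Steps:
K = -1 (K = Add(-2, 1) = -1)
Function('D')(n) = Add(4, Pow(n, 2), Mul(2, n))
o = -19 (o = Mul(Add(4, Pow(-5, 2), Mul(2, -5)), Pow(-1, -1)) = Mul(Add(4, 25, -10), -1) = Mul(19, -1) = -19)
Pow(Function('l')(o), 3) = Pow(-19, 3) = -6859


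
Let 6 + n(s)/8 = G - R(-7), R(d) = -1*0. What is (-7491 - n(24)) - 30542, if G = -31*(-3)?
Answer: -38729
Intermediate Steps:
R(d) = 0
G = 93
n(s) = 696 (n(s) = -48 + 8*(93 - 1*0) = -48 + 8*(93 + 0) = -48 + 8*93 = -48 + 744 = 696)
(-7491 - n(24)) - 30542 = (-7491 - 1*696) - 30542 = (-7491 - 696) - 30542 = -8187 - 30542 = -38729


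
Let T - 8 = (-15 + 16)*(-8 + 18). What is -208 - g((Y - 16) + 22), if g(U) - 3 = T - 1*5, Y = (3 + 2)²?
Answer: -224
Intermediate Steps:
T = 18 (T = 8 + (-15 + 16)*(-8 + 18) = 8 + 1*10 = 8 + 10 = 18)
Y = 25 (Y = 5² = 25)
g(U) = 16 (g(U) = 3 + (18 - 1*5) = 3 + (18 - 5) = 3 + 13 = 16)
-208 - g((Y - 16) + 22) = -208 - 1*16 = -208 - 16 = -224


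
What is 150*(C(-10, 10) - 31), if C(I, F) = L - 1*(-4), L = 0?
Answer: -4050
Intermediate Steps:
C(I, F) = 4 (C(I, F) = 0 - 1*(-4) = 0 + 4 = 4)
150*(C(-10, 10) - 31) = 150*(4 - 31) = 150*(-27) = -4050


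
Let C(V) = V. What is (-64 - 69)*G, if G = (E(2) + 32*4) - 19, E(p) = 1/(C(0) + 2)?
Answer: -29127/2 ≈ -14564.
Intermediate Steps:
E(p) = ½ (E(p) = 1/(0 + 2) = 1/2 = ½)
G = 219/2 (G = (½ + 32*4) - 19 = (½ + 128) - 19 = 257/2 - 19 = 219/2 ≈ 109.50)
(-64 - 69)*G = (-64 - 69)*(219/2) = -133*219/2 = -29127/2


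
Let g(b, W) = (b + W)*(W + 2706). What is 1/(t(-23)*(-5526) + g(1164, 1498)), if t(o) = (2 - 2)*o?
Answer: 1/11191048 ≈ 8.9357e-8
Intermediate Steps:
g(b, W) = (2706 + W)*(W + b) (g(b, W) = (W + b)*(2706 + W) = (2706 + W)*(W + b))
t(o) = 0 (t(o) = 0*o = 0)
1/(t(-23)*(-5526) + g(1164, 1498)) = 1/(0*(-5526) + (1498² + 2706*1498 + 2706*1164 + 1498*1164)) = 1/(0 + (2244004 + 4053588 + 3149784 + 1743672)) = 1/(0 + 11191048) = 1/11191048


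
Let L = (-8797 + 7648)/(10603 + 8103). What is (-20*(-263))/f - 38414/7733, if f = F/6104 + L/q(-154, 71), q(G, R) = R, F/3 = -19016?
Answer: -3780259900458722/6658635464679 ≈ -567.72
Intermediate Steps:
F = -57048 (F = 3*(-19016) = -57048)
L = -1149/18706 ≈ -0.061424
f = -9471743193/1013360138 (f = -57048/6104 - 1149/18706/71 = -57048*1/6104 - 1149/18706*1/71 = -7131/763 - 1149/1328126 = -9471743193/1013360138 ≈ -9.3469)
(-20*(-263))/f - 38414/7733 = (-20*(-263))/(-9471743193/1013360138) - 38414/7733 = 5260*(-1013360138/9471743193) - 38414*1/7733 = -5330274325880/9471743193 - 38414/7733 = -3780259900458722/6658635464679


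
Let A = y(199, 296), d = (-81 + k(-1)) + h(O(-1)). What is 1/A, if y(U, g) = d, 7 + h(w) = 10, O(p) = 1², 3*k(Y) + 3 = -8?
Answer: -3/245 ≈ -0.012245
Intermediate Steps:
k(Y) = -11/3 (k(Y) = -1 + (⅓)*(-8) = -1 - 8/3 = -11/3)
O(p) = 1
h(w) = 3 (h(w) = -7 + 10 = 3)
d = -245/3 (d = (-81 - 11/3) + 3 = -254/3 + 3 = -245/3 ≈ -81.667)
y(U, g) = -245/3
A = -245/3 ≈ -81.667
1/A = 1/(-245/3) = -3/245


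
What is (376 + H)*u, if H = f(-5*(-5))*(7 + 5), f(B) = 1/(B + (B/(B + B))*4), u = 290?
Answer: 982520/9 ≈ 1.0917e+5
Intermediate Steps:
f(B) = 1/(2 + B) (f(B) = 1/(B + (B/((2*B)))*4) = 1/(B + ((1/(2*B))*B)*4) = 1/(B + (1/2)*4) = 1/(B + 2) = 1/(2 + B))
H = 4/9 (H = (7 + 5)/(2 - 5*(-5)) = 12/(2 + 25) = 12/27 = (1/27)*12 = 4/9 ≈ 0.44444)
(376 + H)*u = (376 + 4/9)*290 = (3388/9)*290 = 982520/9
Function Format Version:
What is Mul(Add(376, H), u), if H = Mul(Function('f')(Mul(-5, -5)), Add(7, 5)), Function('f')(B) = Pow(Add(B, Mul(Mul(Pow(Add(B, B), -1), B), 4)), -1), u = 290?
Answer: Rational(982520, 9) ≈ 1.0917e+5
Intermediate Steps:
Function('f')(B) = Pow(Add(2, B), -1) (Function('f')(B) = Pow(Add(B, Mul(Mul(Pow(Mul(2, B), -1), B), 4)), -1) = Pow(Add(B, Mul(Mul(Mul(Rational(1, 2), Pow(B, -1)), B), 4)), -1) = Pow(Add(B, Mul(Rational(1, 2), 4)), -1) = Pow(Add(B, 2), -1) = Pow(Add(2, B), -1))
H = Rational(4, 9) (H = Mul(Pow(Add(2, Mul(-5, -5)), -1), Add(7, 5)) = Mul(Pow(Add(2, 25), -1), 12) = Mul(Pow(27, -1), 12) = Mul(Rational(1, 27), 12) = Rational(4, 9) ≈ 0.44444)
Mul(Add(376, H), u) = Mul(Add(376, Rational(4, 9)), 290) = Mul(Rational(3388, 9), 290) = Rational(982520, 9)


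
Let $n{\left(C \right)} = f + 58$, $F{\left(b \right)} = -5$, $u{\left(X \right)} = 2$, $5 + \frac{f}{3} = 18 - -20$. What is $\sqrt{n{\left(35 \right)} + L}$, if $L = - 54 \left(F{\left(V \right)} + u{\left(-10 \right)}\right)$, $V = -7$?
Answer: $\sqrt{319} \approx 17.861$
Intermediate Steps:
$f = 99$ ($f = -15 + 3 \left(18 - -20\right) = -15 + 3 \left(18 + 20\right) = -15 + 3 \cdot 38 = -15 + 114 = 99$)
$n{\left(C \right)} = 157$ ($n{\left(C \right)} = 99 + 58 = 157$)
$L = 162$ ($L = - 54 \left(-5 + 2\right) = \left(-54\right) \left(-3\right) = 162$)
$\sqrt{n{\left(35 \right)} + L} = \sqrt{157 + 162} = \sqrt{319}$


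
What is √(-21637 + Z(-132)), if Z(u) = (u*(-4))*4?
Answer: 5*I*√781 ≈ 139.73*I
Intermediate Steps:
Z(u) = -16*u (Z(u) = -4*u*4 = -16*u)
√(-21637 + Z(-132)) = √(-21637 - 16*(-132)) = √(-21637 + 2112) = √(-19525) = 5*I*√781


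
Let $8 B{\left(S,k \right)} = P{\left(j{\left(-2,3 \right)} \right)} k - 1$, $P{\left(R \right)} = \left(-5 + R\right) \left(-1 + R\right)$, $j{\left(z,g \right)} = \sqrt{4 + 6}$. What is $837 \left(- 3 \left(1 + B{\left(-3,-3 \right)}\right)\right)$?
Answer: $\frac{47709}{4} - \frac{22599 \sqrt{10}}{4} \approx -5938.8$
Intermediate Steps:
$j{\left(z,g \right)} = \sqrt{10}$
$P{\left(R \right)} = \left(-1 + R\right) \left(-5 + R\right)$
$B{\left(S,k \right)} = - \frac{1}{8} + \frac{k \left(15 - 6 \sqrt{10}\right)}{8}$ ($B{\left(S,k \right)} = \frac{\left(5 + \left(\sqrt{10}\right)^{2} - 6 \sqrt{10}\right) k - 1}{8} = \frac{\left(5 + 10 - 6 \sqrt{10}\right) k - 1}{8} = \frac{\left(15 - 6 \sqrt{10}\right) k - 1}{8} = \frac{k \left(15 - 6 \sqrt{10}\right) - 1}{8} = \frac{-1 + k \left(15 - 6 \sqrt{10}\right)}{8} = - \frac{1}{8} + \frac{k \left(15 - 6 \sqrt{10}\right)}{8}$)
$837 \left(- 3 \left(1 + B{\left(-3,-3 \right)}\right)\right) = 837 \left(- 3 \left(1 - \left(\frac{1}{8} + \frac{9 \left(5 - 2 \sqrt{10}\right)}{8}\right)\right)\right) = 837 \left(- 3 \left(1 - \left(\frac{23}{4} - \frac{9 \sqrt{10}}{4}\right)\right)\right) = 837 \left(- 3 \left(- \frac{19}{4} + \frac{9 \sqrt{10}}{4}\right)\right) = 837 \left(\frac{57}{4} - \frac{27 \sqrt{10}}{4}\right) = \frac{47709}{4} - \frac{22599 \sqrt{10}}{4}$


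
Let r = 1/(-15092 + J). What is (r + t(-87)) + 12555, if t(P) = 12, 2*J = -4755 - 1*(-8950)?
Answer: 326603761/25989 ≈ 12567.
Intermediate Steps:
J = 4195/2 (J = (-4755 - 1*(-8950))/2 = (-4755 + 8950)/2 = (½)*4195 = 4195/2 ≈ 2097.5)
r = -2/25989 (r = 1/(-15092 + 4195/2) = 1/(-25989/2) = -2/25989 ≈ -7.6956e-5)
(r + t(-87)) + 12555 = (-2/25989 + 12) + 12555 = 311866/25989 + 12555 = 326603761/25989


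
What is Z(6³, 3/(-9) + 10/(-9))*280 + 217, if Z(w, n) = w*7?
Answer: 423577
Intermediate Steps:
Z(w, n) = 7*w
Z(6³, 3/(-9) + 10/(-9))*280 + 217 = (7*6³)*280 + 217 = (7*216)*280 + 217 = 1512*280 + 217 = 423360 + 217 = 423577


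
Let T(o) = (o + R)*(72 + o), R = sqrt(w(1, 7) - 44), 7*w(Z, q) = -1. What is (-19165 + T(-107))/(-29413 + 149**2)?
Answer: 1285/601 + 5*I*sqrt(2163)/7212 ≈ 2.1381 + 0.032244*I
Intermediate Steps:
w(Z, q) = -1/7 (w(Z, q) = (1/7)*(-1) = -1/7)
R = I*sqrt(2163)/7 (R = sqrt(-1/7 - 44) = sqrt(-309/7) = I*sqrt(2163)/7 ≈ 6.644*I)
T(o) = (72 + o)*(o + I*sqrt(2163)/7) (T(o) = (o + I*sqrt(2163)/7)*(72 + o) = (72 + o)*(o + I*sqrt(2163)/7))
(-19165 + T(-107))/(-29413 + 149**2) = (-19165 + ((-107)**2 + 72*(-107) + 72*I*sqrt(2163)/7 + (1/7)*I*(-107)*sqrt(2163)))/(-29413 + 149**2) = (-19165 + (11449 - 7704 + 72*I*sqrt(2163)/7 - 107*I*sqrt(2163)/7))/(-29413 + 22201) = (-19165 + (3745 - 5*I*sqrt(2163)))/(-7212) = (-15420 - 5*I*sqrt(2163))*(-1/7212) = 1285/601 + 5*I*sqrt(2163)/7212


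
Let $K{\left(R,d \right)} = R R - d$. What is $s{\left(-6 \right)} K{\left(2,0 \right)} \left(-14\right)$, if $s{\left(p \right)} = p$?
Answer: $336$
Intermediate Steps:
$K{\left(R,d \right)} = R^{2} - d$
$s{\left(-6 \right)} K{\left(2,0 \right)} \left(-14\right) = - 6 \left(2^{2} - 0\right) \left(-14\right) = - 6 \left(4 + 0\right) \left(-14\right) = \left(-6\right) 4 \left(-14\right) = \left(-24\right) \left(-14\right) = 336$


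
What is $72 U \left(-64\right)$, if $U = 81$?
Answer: $-373248$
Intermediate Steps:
$72 U \left(-64\right) = 72 \cdot 81 \left(-64\right) = 5832 \left(-64\right) = -373248$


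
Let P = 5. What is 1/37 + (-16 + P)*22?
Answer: -8953/37 ≈ -241.97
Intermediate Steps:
1/37 + (-16 + P)*22 = 1/37 + (-16 + 5)*22 = 1/37 - 11*22 = 1/37 - 242 = -8953/37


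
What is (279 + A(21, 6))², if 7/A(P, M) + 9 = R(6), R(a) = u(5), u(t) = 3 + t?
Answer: 73984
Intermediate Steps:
R(a) = 8 (R(a) = 3 + 5 = 8)
A(P, M) = -7 (A(P, M) = 7/(-9 + 8) = 7/(-1) = 7*(-1) = -7)
(279 + A(21, 6))² = (279 - 7)² = 272² = 73984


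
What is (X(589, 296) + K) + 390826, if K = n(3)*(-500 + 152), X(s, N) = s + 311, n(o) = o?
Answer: 390682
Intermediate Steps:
X(s, N) = 311 + s
K = -1044 (K = 3*(-500 + 152) = 3*(-348) = -1044)
(X(589, 296) + K) + 390826 = ((311 + 589) - 1044) + 390826 = (900 - 1044) + 390826 = -144 + 390826 = 390682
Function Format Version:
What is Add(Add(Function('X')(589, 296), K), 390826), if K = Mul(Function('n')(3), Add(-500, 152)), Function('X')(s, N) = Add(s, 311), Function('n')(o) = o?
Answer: 390682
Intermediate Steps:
Function('X')(s, N) = Add(311, s)
K = -1044 (K = Mul(3, Add(-500, 152)) = Mul(3, -348) = -1044)
Add(Add(Function('X')(589, 296), K), 390826) = Add(Add(Add(311, 589), -1044), 390826) = Add(Add(900, -1044), 390826) = Add(-144, 390826) = 390682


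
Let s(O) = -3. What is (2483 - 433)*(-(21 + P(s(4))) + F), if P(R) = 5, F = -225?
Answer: -514550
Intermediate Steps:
(2483 - 433)*(-(21 + P(s(4))) + F) = (2483 - 433)*(-(21 + 5) - 225) = 2050*(-1*26 - 225) = 2050*(-26 - 225) = 2050*(-251) = -514550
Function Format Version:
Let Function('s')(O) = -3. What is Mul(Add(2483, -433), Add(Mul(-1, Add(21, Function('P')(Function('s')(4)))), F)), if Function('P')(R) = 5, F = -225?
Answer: -514550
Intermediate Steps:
Mul(Add(2483, -433), Add(Mul(-1, Add(21, Function('P')(Function('s')(4)))), F)) = Mul(Add(2483, -433), Add(Mul(-1, Add(21, 5)), -225)) = Mul(2050, Add(Mul(-1, 26), -225)) = Mul(2050, Add(-26, -225)) = Mul(2050, -251) = -514550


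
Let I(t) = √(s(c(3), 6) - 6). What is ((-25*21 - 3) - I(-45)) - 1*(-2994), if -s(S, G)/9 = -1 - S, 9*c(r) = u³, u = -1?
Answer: 2466 - √2 ≈ 2464.6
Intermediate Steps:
c(r) = -⅑ (c(r) = (⅑)*(-1)³ = (⅑)*(-1) = -⅑)
s(S, G) = 9 + 9*S (s(S, G) = -9*(-1 - S) = 9 + 9*S)
I(t) = √2 (I(t) = √((9 + 9*(-⅑)) - 6) = √((9 - 1) - 6) = √(8 - 6) = √2)
((-25*21 - 3) - I(-45)) - 1*(-2994) = ((-25*21 - 3) - √2) - 1*(-2994) = ((-525 - 3) - √2) + 2994 = (-528 - √2) + 2994 = 2466 - √2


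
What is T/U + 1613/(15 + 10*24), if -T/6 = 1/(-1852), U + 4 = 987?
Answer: 1468246919/232115790 ≈ 6.3255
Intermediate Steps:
U = 983 (U = -4 + 987 = 983)
T = 3/926 (T = -6/(-1852) = -6*(-1/1852) = 3/926 ≈ 0.0032397)
T/U + 1613/(15 + 10*24) = (3/926)/983 + 1613/(15 + 10*24) = (3/926)*(1/983) + 1613/(15 + 240) = 3/910258 + 1613/255 = 1468246919/232115790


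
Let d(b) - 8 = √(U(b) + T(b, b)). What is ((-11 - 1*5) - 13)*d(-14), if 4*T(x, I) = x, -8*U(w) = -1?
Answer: -232 - 87*I*√6/4 ≈ -232.0 - 53.276*I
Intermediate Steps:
U(w) = ⅛ (U(w) = -⅛*(-1) = ⅛)
T(x, I) = x/4
d(b) = 8 + √(⅛ + b/4)
((-11 - 1*5) - 13)*d(-14) = ((-11 - 1*5) - 13)*(8 + √(2 + 4*(-14))/4) = ((-11 - 5) - 13)*(8 + √(2 - 56)/4) = (-16 - 13)*(8 + √(-54)/4) = -29*(8 + (3*I*√6)/4) = -29*(8 + 3*I*√6/4) = -232 - 87*I*√6/4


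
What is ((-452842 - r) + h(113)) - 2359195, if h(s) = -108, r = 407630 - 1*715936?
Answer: -2503839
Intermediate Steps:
r = -308306 (r = 407630 - 715936 = -308306)
((-452842 - r) + h(113)) - 2359195 = ((-452842 - 1*(-308306)) - 108) - 2359195 = ((-452842 + 308306) - 108) - 2359195 = (-144536 - 108) - 2359195 = -144644 - 2359195 = -2503839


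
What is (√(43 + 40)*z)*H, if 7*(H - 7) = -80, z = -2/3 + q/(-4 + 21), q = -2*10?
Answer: 2914*√83/357 ≈ 74.364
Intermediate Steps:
q = -20
z = -94/51 (z = -2/3 - 20/(-4 + 21) = -2*⅓ - 20/17 = -⅔ - 20*1/17 = -⅔ - 20/17 = -94/51 ≈ -1.8431)
H = -31/7 (H = 7 + (⅐)*(-80) = 7 - 80/7 = -31/7 ≈ -4.4286)
(√(43 + 40)*z)*H = (√(43 + 40)*(-94/51))*(-31/7) = (√83*(-94/51))*(-31/7) = -94*√83/51*(-31/7) = 2914*√83/357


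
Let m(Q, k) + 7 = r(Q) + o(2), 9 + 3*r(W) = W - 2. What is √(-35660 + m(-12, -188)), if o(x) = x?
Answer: I*√321054/3 ≈ 188.87*I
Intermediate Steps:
r(W) = -11/3 + W/3 (r(W) = -3 + (W - 2)/3 = -3 + (-2 + W)/3 = -3 + (-⅔ + W/3) = -11/3 + W/3)
m(Q, k) = -26/3 + Q/3 (m(Q, k) = -7 + ((-11/3 + Q/3) + 2) = -7 + (-5/3 + Q/3) = -26/3 + Q/3)
√(-35660 + m(-12, -188)) = √(-35660 + (-26/3 + (⅓)*(-12))) = √(-35660 + (-26/3 - 4)) = √(-35660 - 38/3) = √(-107018/3) = I*√321054/3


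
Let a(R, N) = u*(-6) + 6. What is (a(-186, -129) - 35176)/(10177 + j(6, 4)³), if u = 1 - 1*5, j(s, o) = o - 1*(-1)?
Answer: -17573/5151 ≈ -3.4116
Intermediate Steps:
j(s, o) = 1 + o (j(s, o) = o + 1 = 1 + o)
u = -4 (u = 1 - 5 = -4)
a(R, N) = 30 (a(R, N) = -4*(-6) + 6 = 24 + 6 = 30)
(a(-186, -129) - 35176)/(10177 + j(6, 4)³) = (30 - 35176)/(10177 + (1 + 4)³) = -35146/(10177 + 5³) = -35146/(10177 + 125) = -35146/10302 = -35146*1/10302 = -17573/5151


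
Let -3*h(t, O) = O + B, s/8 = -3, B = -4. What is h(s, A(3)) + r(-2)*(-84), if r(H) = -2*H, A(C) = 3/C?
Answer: -335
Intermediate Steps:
s = -24 (s = 8*(-3) = -24)
h(t, O) = 4/3 - O/3 (h(t, O) = -(O - 4)/3 = -(-4 + O)/3 = 4/3 - O/3)
h(s, A(3)) + r(-2)*(-84) = (4/3 - 1/3) - 2*(-2)*(-84) = (4/3 - 1/3) + 4*(-84) = (4/3 - ⅓*1) - 336 = (4/3 - ⅓) - 336 = 1 - 336 = -335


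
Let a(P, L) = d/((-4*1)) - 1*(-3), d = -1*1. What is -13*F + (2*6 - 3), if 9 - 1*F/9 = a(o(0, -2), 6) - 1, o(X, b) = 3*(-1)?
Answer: -3123/4 ≈ -780.75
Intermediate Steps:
o(X, b) = -3
d = -1
a(P, L) = 13/4 (a(P, L) = -1/((-4*1)) - 1*(-3) = -1/(-4) + 3 = -1*(-¼) + 3 = ¼ + 3 = 13/4)
F = 243/4 (F = 81 - 9*(13/4 - 1) = 81 - 9*9/4 = 81 - 81/4 = 243/4 ≈ 60.750)
-13*F + (2*6 - 3) = -13*243/4 + (2*6 - 3) = -3159/4 + (12 - 3) = -3159/4 + 9 = -3123/4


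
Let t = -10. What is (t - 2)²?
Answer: 144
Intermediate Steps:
(t - 2)² = (-10 - 2)² = (-12)² = 144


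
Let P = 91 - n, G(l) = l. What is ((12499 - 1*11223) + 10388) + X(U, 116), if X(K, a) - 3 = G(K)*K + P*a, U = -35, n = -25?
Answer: 26348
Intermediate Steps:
P = 116 (P = 91 - 1*(-25) = 91 + 25 = 116)
X(K, a) = 3 + K² + 116*a (X(K, a) = 3 + (K*K + 116*a) = 3 + (K² + 116*a) = 3 + K² + 116*a)
((12499 - 1*11223) + 10388) + X(U, 116) = ((12499 - 1*11223) + 10388) + (3 + (-35)² + 116*116) = ((12499 - 11223) + 10388) + (3 + 1225 + 13456) = (1276 + 10388) + 14684 = 11664 + 14684 = 26348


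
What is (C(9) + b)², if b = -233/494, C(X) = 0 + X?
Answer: 17749369/244036 ≈ 72.733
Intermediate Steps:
C(X) = X
b = -233/494 (b = -233*1/494 = -233/494 ≈ -0.47166)
(C(9) + b)² = (9 - 233/494)² = (4213/494)² = 17749369/244036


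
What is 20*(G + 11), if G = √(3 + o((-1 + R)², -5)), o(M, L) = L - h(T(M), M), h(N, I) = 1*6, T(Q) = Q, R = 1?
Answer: 220 + 40*I*√2 ≈ 220.0 + 56.569*I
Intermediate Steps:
h(N, I) = 6
o(M, L) = -6 + L (o(M, L) = L - 1*6 = L - 6 = -6 + L)
G = 2*I*√2 (G = √(3 + (-6 - 5)) = √(3 - 11) = √(-8) = 2*I*√2 ≈ 2.8284*I)
20*(G + 11) = 20*(2*I*√2 + 11) = 20*(11 + 2*I*√2) = 220 + 40*I*√2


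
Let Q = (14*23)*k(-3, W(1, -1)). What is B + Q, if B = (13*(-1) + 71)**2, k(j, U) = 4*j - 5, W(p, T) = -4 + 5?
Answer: -2110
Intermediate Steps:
W(p, T) = 1
k(j, U) = -5 + 4*j
Q = -5474 (Q = (14*23)*(-5 + 4*(-3)) = 322*(-5 - 12) = 322*(-17) = -5474)
B = 3364 (B = (-13 + 71)**2 = 58**2 = 3364)
B + Q = 3364 - 5474 = -2110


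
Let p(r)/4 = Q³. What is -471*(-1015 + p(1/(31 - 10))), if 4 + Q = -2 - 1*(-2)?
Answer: 598641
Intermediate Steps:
Q = -4 (Q = -4 + (-2 - 1*(-2)) = -4 + (-2 + 2) = -4 + 0 = -4)
p(r) = -256 (p(r) = 4*(-4)³ = 4*(-64) = -256)
-471*(-1015 + p(1/(31 - 10))) = -471*(-1015 - 256) = -471*(-1271) = 598641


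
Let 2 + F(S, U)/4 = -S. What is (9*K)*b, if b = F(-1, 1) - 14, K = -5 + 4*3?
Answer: -1134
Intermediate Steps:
F(S, U) = -8 - 4*S (F(S, U) = -8 + 4*(-S) = -8 - 4*S)
K = 7 (K = -5 + 12 = 7)
b = -18 (b = (-8 - 4*(-1)) - 14 = (-8 + 4) - 14 = -4 - 14 = -18)
(9*K)*b = (9*7)*(-18) = 63*(-18) = -1134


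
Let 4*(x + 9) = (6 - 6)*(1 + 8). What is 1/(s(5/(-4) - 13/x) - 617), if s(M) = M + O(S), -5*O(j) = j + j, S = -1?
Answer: -180/110953 ≈ -0.0016223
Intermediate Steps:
O(j) = -2*j/5 (O(j) = -(j + j)/5 = -2*j/5)
x = -9 (x = -9 + ((6 - 6)*(1 + 8))/4 = -9 + (0*9)/4 = -9 + (¼)*0 = -9 + 0 = -9)
s(M) = ⅖ + M (s(M) = M - ⅖*(-1) = M + ⅖ = ⅖ + M)
1/(s(5/(-4) - 13/x) - 617) = 1/((⅖ + (5/(-4) - 13/(-9))) - 617) = 1/((⅖ + (5*(-¼) - 13*(-⅑))) - 617) = 1/((⅖ + (-5/4 + 13/9)) - 617) = 1/((⅖ + 7/36) - 617) = 1/(107/180 - 617) = 1/(-110953/180) = -180/110953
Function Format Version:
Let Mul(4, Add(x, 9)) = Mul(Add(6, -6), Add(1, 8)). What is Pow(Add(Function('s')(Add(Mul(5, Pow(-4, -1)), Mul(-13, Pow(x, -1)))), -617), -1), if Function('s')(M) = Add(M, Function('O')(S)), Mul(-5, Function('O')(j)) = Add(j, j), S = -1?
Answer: Rational(-180, 110953) ≈ -0.0016223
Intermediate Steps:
Function('O')(j) = Mul(Rational(-2, 5), j) (Function('O')(j) = Mul(Rational(-1, 5), Add(j, j)) = Mul(Rational(-1, 5), Mul(2, j)) = Mul(Rational(-2, 5), j))
x = -9 (x = Add(-9, Mul(Rational(1, 4), Mul(Add(6, -6), Add(1, 8)))) = Add(-9, Mul(Rational(1, 4), Mul(0, 9))) = Add(-9, Mul(Rational(1, 4), 0)) = Add(-9, 0) = -9)
Function('s')(M) = Add(Rational(2, 5), M) (Function('s')(M) = Add(M, Mul(Rational(-2, 5), -1)) = Add(M, Rational(2, 5)) = Add(Rational(2, 5), M))
Pow(Add(Function('s')(Add(Mul(5, Pow(-4, -1)), Mul(-13, Pow(x, -1)))), -617), -1) = Pow(Add(Add(Rational(2, 5), Add(Mul(5, Pow(-4, -1)), Mul(-13, Pow(-9, -1)))), -617), -1) = Pow(Add(Add(Rational(2, 5), Add(Mul(5, Rational(-1, 4)), Mul(-13, Rational(-1, 9)))), -617), -1) = Pow(Add(Add(Rational(2, 5), Add(Rational(-5, 4), Rational(13, 9))), -617), -1) = Pow(Add(Add(Rational(2, 5), Rational(7, 36)), -617), -1) = Pow(Add(Rational(107, 180), -617), -1) = Pow(Rational(-110953, 180), -1) = Rational(-180, 110953)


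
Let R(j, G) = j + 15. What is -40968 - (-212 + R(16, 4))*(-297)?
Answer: -94725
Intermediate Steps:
R(j, G) = 15 + j
-40968 - (-212 + R(16, 4))*(-297) = -40968 - (-212 + (15 + 16))*(-297) = -40968 - (-212 + 31)*(-297) = -40968 - (-181)*(-297) = -40968 - 1*53757 = -40968 - 53757 = -94725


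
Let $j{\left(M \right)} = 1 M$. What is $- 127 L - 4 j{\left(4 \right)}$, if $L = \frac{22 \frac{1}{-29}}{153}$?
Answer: $- \frac{68198}{4437} \approx -15.37$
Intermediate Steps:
$j{\left(M \right)} = M$
$L = - \frac{22}{4437}$ ($L = 22 \left(- \frac{1}{29}\right) \frac{1}{153} = \left(- \frac{22}{29}\right) \frac{1}{153} = - \frac{22}{4437} \approx -0.0049583$)
$- 127 L - 4 j{\left(4 \right)} = \left(-127\right) \left(- \frac{22}{4437}\right) + \left(0 - 16\right) = \frac{2794}{4437} + \left(0 - 16\right) = \frac{2794}{4437} - 16 = - \frac{68198}{4437}$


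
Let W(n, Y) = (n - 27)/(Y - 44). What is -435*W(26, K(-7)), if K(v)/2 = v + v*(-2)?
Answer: -29/2 ≈ -14.500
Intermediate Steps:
K(v) = -2*v (K(v) = 2*(v + v*(-2)) = 2*(v - 2*v) = 2*(-v) = -2*v)
W(n, Y) = (-27 + n)/(-44 + Y)
-435*W(26, K(-7)) = -435*(-27 + 26)/(-44 - 2*(-7)) = -435*(-1)/(-44 + 14) = -435*(-1)/(-30) = -(-29)*(-1)/2 = -435*1/30 = -29/2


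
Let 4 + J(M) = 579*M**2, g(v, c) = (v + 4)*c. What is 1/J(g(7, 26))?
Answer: 1/47359880 ≈ 2.1115e-8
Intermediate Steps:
g(v, c) = c*(4 + v) (g(v, c) = (4 + v)*c = c*(4 + v))
J(M) = -4 + 579*M**2
1/J(g(7, 26)) = 1/(-4 + 579*(26*(4 + 7))**2) = 1/(-4 + 579*(26*11)**2) = 1/(-4 + 579*286**2) = 1/(-4 + 579*81796) = 1/(-4 + 47359884) = 1/47359880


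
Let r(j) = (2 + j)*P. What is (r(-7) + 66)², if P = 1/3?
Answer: 37249/9 ≈ 4138.8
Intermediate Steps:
P = ⅓ ≈ 0.33333
r(j) = ⅔ + j/3 (r(j) = (2 + j)*(⅓) = ⅔ + j/3)
(r(-7) + 66)² = ((⅔ + (⅓)*(-7)) + 66)² = ((⅔ - 7/3) + 66)² = (-5/3 + 66)² = (193/3)² = 37249/9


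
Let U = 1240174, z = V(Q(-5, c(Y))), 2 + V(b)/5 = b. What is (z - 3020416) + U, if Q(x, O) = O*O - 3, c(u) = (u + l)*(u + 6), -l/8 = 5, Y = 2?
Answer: -1318187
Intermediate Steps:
l = -40 (l = -8*5 = -40)
c(u) = (-40 + u)*(6 + u) (c(u) = (u - 40)*(u + 6) = (-40 + u)*(6 + u))
Q(x, O) = -3 + O² (Q(x, O) = O² - 3 = -3 + O²)
V(b) = -10 + 5*b
z = 462055 (z = -10 + 5*(-3 + (-240 + 2² - 34*2)²) = -10 + 5*(-3 + (-240 + 4 - 68)²) = -10 + 5*(-3 + (-304)²) = -10 + 5*(-3 + 92416) = -10 + 5*92413 = -10 + 462065 = 462055)
(z - 3020416) + U = (462055 - 3020416) + 1240174 = -2558361 + 1240174 = -1318187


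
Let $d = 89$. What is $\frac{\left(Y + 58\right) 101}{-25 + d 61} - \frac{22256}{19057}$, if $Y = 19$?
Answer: $\frac{3990695}{14712004} \approx 0.27125$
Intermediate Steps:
$\frac{\left(Y + 58\right) 101}{-25 + d 61} - \frac{22256}{19057} = \frac{\left(19 + 58\right) 101}{-25 + 89 \cdot 61} - \frac{22256}{19057} = \frac{77 \cdot 101}{-25 + 5429} - \frac{22256}{19057} = \frac{7777}{5404} - \frac{22256}{19057} = 7777 \cdot \frac{1}{5404} - \frac{22256}{19057} = \frac{1111}{772} - \frac{22256}{19057} = \frac{3990695}{14712004}$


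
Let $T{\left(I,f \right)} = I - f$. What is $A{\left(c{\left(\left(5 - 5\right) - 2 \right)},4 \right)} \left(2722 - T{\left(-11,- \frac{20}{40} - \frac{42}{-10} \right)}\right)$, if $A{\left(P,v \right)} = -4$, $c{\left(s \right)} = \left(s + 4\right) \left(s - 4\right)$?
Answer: $- \frac{54734}{5} \approx -10947.0$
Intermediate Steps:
$c{\left(s \right)} = \left(-4 + s\right) \left(4 + s\right)$ ($c{\left(s \right)} = \left(4 + s\right) \left(-4 + s\right) = \left(-4 + s\right) \left(4 + s\right)$)
$A{\left(c{\left(\left(5 - 5\right) - 2 \right)},4 \right)} \left(2722 - T{\left(-11,- \frac{20}{40} - \frac{42}{-10} \right)}\right) = - 4 \left(2722 - \left(-11 - \left(- \frac{20}{40} - \frac{42}{-10}\right)\right)\right) = - 4 \left(2722 - \left(-11 - \left(\left(-20\right) \frac{1}{40} - - \frac{21}{5}\right)\right)\right) = - 4 \left(2722 - \left(-11 - \left(- \frac{1}{2} + \frac{21}{5}\right)\right)\right) = - 4 \left(2722 - \left(-11 - \frac{37}{10}\right)\right) = - 4 \left(2722 - - \frac{147}{10}\right) = - 4 \left(2722 + \frac{147}{10}\right) = \left(-4\right) \frac{27367}{10} = - \frac{54734}{5}$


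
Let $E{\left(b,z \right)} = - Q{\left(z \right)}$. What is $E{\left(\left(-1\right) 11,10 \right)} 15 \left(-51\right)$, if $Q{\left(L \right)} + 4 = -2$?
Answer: $-4590$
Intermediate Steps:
$Q{\left(L \right)} = -6$ ($Q{\left(L \right)} = -4 - 2 = -6$)
$E{\left(b,z \right)} = 6$ ($E{\left(b,z \right)} = \left(-1\right) \left(-6\right) = 6$)
$E{\left(\left(-1\right) 11,10 \right)} 15 \left(-51\right) = 6 \cdot 15 \left(-51\right) = 90 \left(-51\right) = -4590$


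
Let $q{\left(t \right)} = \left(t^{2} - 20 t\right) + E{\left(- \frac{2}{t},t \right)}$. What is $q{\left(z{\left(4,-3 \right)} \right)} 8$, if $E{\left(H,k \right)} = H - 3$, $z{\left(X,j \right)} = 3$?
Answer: $- \frac{1312}{3} \approx -437.33$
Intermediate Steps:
$E{\left(H,k \right)} = -3 + H$
$q{\left(t \right)} = -3 + t^{2} - 20 t - \frac{2}{t}$ ($q{\left(t \right)} = \left(t^{2} - 20 t\right) - \left(3 + \frac{2}{t}\right) = -3 + t^{2} - 20 t - \frac{2}{t}$)
$q{\left(z{\left(4,-3 \right)} \right)} 8 = \left(-3 + 3^{2} - 60 - \frac{2}{3}\right) 8 = \left(-3 + 9 - 60 - \frac{2}{3}\right) 8 = \left(- \frac{164}{3}\right) 8 = - \frac{1312}{3}$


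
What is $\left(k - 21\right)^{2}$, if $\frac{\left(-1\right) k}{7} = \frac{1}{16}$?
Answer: $\frac{117649}{256} \approx 459.57$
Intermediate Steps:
$k = - \frac{7}{16} \approx -0.4375$
$\left(k - 21\right)^{2} = \left(- \frac{7}{16} - 21\right)^{2} = \left(- \frac{343}{16}\right)^{2} = \frac{117649}{256}$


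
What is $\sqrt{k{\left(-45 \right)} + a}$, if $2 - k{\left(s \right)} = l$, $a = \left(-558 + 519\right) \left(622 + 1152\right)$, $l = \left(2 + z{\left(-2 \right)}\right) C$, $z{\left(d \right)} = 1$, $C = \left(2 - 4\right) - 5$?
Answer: $i \sqrt{69163} \approx 262.99 i$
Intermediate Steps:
$C = -7$ ($C = -2 - 5 = -7$)
$l = -21$ ($l = \left(2 + 1\right) \left(-7\right) = 3 \left(-7\right) = -21$)
$a = -69186$ ($a = \left(-39\right) 1774 = -69186$)
$k{\left(s \right)} = 23$ ($k{\left(s \right)} = 2 - -21 = 2 + 21 = 23$)
$\sqrt{k{\left(-45 \right)} + a} = \sqrt{23 - 69186} = \sqrt{-69163} = i \sqrt{69163}$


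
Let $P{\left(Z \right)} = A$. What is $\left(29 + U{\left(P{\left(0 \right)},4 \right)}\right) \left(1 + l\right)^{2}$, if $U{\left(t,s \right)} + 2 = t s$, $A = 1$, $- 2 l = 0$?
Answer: $31$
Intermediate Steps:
$l = 0$ ($l = \left(- \frac{1}{2}\right) 0 = 0$)
$P{\left(Z \right)} = 1$
$U{\left(t,s \right)} = -2 + s t$ ($U{\left(t,s \right)} = -2 + t s = -2 + s t$)
$\left(29 + U{\left(P{\left(0 \right)},4 \right)}\right) \left(1 + l\right)^{2} = \left(29 + \left(-2 + 4 \cdot 1\right)\right) \left(1 + 0\right)^{2} = \left(29 + \left(-2 + 4\right)\right) 1^{2} = \left(29 + 2\right) 1 = 31 \cdot 1 = 31$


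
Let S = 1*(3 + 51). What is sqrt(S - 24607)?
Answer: I*sqrt(24553) ≈ 156.69*I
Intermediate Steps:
S = 54 (S = 1*54 = 54)
sqrt(S - 24607) = sqrt(54 - 24607) = sqrt(-24553) = I*sqrt(24553)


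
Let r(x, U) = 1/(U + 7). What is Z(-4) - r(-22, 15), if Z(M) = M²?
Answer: 351/22 ≈ 15.955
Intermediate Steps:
r(x, U) = 1/(7 + U)
Z(-4) - r(-22, 15) = (-4)² - 1/(7 + 15) = 16 - 1/22 = 351/22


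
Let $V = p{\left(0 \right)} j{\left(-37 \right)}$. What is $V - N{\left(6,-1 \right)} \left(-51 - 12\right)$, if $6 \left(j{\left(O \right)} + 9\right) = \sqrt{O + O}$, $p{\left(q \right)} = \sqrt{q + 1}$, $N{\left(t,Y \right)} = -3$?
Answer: $-198 + \frac{i \sqrt{74}}{6} \approx -198.0 + 1.4337 i$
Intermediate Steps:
$p{\left(q \right)} = \sqrt{1 + q}$
$j{\left(O \right)} = -9 + \frac{\sqrt{2} \sqrt{O}}{6}$ ($j{\left(O \right)} = -9 + \frac{\sqrt{O + O}}{6} = -9 + \frac{\sqrt{2 O}}{6} = -9 + \frac{\sqrt{2} \sqrt{O}}{6}$)
$V = -9 + \frac{i \sqrt{74}}{6}$ ($V = \sqrt{1 + 0} \left(-9 + \frac{\sqrt{2} \sqrt{-37}}{6}\right) = \sqrt{1} \left(-9 + \frac{\sqrt{2} i \sqrt{37}}{6}\right) = 1 \left(-9 + \frac{i \sqrt{74}}{6}\right) = -9 + \frac{i \sqrt{74}}{6} \approx -9.0 + 1.4337 i$)
$V - N{\left(6,-1 \right)} \left(-51 - 12\right) = \left(-9 + \frac{i \sqrt{74}}{6}\right) - - 3 \left(-51 - 12\right) = \left(-9 + \frac{i \sqrt{74}}{6}\right) - \left(-3\right) \left(-63\right) = \left(-9 + \frac{i \sqrt{74}}{6}\right) - 189 = -198 + \frac{i \sqrt{74}}{6}$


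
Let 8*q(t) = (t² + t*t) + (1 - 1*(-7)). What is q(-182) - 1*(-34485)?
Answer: 42767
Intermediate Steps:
q(t) = 1 + t²/4 (q(t) = ((t² + t*t) + (1 - 1*(-7)))/8 = ((t² + t²) + (1 + 7))/8 = (2*t² + 8)/8 = (8 + 2*t²)/8 = 1 + t²/4)
q(-182) - 1*(-34485) = (1 + (¼)*(-182)²) - 1*(-34485) = (1 + (¼)*33124) + 34485 = (1 + 8281) + 34485 = 8282 + 34485 = 42767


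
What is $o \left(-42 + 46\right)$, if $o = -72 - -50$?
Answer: $-88$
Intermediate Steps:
$o = -22$ ($o = -72 + 50 = -22$)
$o \left(-42 + 46\right) = - 22 \left(-42 + 46\right) = \left(-22\right) 4 = -88$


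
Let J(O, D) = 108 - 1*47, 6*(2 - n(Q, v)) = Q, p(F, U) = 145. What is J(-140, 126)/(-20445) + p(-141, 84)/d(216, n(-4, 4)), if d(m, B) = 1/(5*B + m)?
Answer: 679864339/20445 ≈ 33253.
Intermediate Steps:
n(Q, v) = 2 - Q/6
d(m, B) = 1/(m + 5*B)
J(O, D) = 61 (J(O, D) = 108 - 47 = 61)
J(-140, 126)/(-20445) + p(-141, 84)/d(216, n(-4, 4)) = 61/(-20445) + 145/(1/(216 + 5*(2 - 1/6*(-4)))) = 61*(-1/20445) + 145/(1/(216 + 5*(2 + 2/3))) = -61/20445 + 145/(1/(216 + 5*(8/3))) = -61/20445 + 145/(1/(216 + 40/3)) = -61/20445 + 145/(1/(688/3)) = -61/20445 + 145/(3/688) = -61/20445 + 145*(688/3) = -61/20445 + 99760/3 = 679864339/20445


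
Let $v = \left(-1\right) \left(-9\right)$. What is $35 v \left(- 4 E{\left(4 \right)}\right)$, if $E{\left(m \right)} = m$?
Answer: $-5040$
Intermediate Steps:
$v = 9$
$35 v \left(- 4 E{\left(4 \right)}\right) = 35 \cdot 9 \left(\left(-4\right) 4\right) = 315 \left(-16\right) = -5040$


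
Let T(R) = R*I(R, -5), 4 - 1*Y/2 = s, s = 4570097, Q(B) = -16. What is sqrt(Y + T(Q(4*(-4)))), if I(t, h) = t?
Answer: I*sqrt(9139930) ≈ 3023.2*I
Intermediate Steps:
Y = -9140186 (Y = 8 - 2*4570097 = 8 - 9140194 = -9140186)
T(R) = R**2 (T(R) = R*R = R**2)
sqrt(Y + T(Q(4*(-4)))) = sqrt(-9140186 + (-16)**2) = sqrt(-9140186 + 256) = sqrt(-9139930) = I*sqrt(9139930)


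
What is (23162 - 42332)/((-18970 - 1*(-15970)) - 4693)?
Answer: 19170/7693 ≈ 2.4919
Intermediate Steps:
(23162 - 42332)/((-18970 - 1*(-15970)) - 4693) = -19170/((-18970 + 15970) - 4693) = -19170/(-3000 - 4693) = -19170/(-7693) = -19170*(-1/7693) = 19170/7693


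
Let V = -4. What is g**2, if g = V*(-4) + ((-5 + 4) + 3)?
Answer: 324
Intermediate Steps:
g = 18 (g = -4*(-4) + ((-5 + 4) + 3) = 16 + (-1 + 3) = 16 + 2 = 18)
g**2 = 18**2 = 324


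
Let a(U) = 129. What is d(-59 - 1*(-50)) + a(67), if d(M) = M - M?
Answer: 129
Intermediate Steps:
d(M) = 0
d(-59 - 1*(-50)) + a(67) = 0 + 129 = 129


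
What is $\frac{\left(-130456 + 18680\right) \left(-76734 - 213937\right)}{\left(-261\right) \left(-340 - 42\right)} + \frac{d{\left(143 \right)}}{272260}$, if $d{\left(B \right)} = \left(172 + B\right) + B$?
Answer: $\frac{2211434699454119}{6786216630} \approx 3.2587 \cdot 10^{5}$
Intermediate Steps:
$d{\left(B \right)} = 172 + 2 B$
$\frac{\left(-130456 + 18680\right) \left(-76734 - 213937\right)}{\left(-261\right) \left(-340 - 42\right)} + \frac{d{\left(143 \right)}}{272260} = \frac{\left(-130456 + 18680\right) \left(-76734 - 213937\right)}{\left(-261\right) \left(-340 - 42\right)} + \frac{172 + 2 \cdot 143}{272260} = \frac{\left(-111776\right) \left(-290671\right)}{\left(-261\right) \left(-382\right)} + \left(172 + 286\right) \frac{1}{272260} = \frac{32490041696}{99702} + 458 \cdot \frac{1}{272260} = 32490041696 \cdot \frac{1}{99702} + \frac{229}{136130} = \frac{16245020848}{49851} + \frac{229}{136130} = \frac{2211434699454119}{6786216630}$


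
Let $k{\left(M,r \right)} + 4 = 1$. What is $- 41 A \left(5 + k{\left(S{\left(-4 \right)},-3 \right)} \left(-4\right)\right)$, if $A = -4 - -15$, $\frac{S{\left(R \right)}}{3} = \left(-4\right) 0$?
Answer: $-7667$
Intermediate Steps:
$S{\left(R \right)} = 0$ ($S{\left(R \right)} = 3 \left(\left(-4\right) 0\right) = 3 \cdot 0 = 0$)
$k{\left(M,r \right)} = -3$ ($k{\left(M,r \right)} = -4 + 1 = -3$)
$A = 11$ ($A = -4 + 15 = 11$)
$- 41 A \left(5 + k{\left(S{\left(-4 \right)},-3 \right)} \left(-4\right)\right) = \left(-41\right) 11 \left(5 - -12\right) = - 451 \left(5 + 12\right) = \left(-451\right) 17 = -7667$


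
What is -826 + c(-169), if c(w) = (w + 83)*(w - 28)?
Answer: 16116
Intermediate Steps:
c(w) = (-28 + w)*(83 + w) (c(w) = (83 + w)*(-28 + w) = (-28 + w)*(83 + w))
-826 + c(-169) = -826 + (-2324 + (-169)² + 55*(-169)) = -826 + (-2324 + 28561 - 9295) = -826 + 16942 = 16116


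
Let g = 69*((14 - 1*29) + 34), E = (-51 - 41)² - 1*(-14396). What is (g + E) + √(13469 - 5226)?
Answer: 24171 + √8243 ≈ 24262.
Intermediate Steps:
E = 22860 (E = (-92)² + 14396 = 8464 + 14396 = 22860)
g = 1311 (g = 69*((14 - 29) + 34) = 69*(-15 + 34) = 69*19 = 1311)
(g + E) + √(13469 - 5226) = (1311 + 22860) + √(13469 - 5226) = 24171 + √8243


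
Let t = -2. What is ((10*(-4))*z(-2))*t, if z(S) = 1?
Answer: 80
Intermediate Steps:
((10*(-4))*z(-2))*t = ((10*(-4))*1)*(-2) = -40*1*(-2) = -40*(-2) = 80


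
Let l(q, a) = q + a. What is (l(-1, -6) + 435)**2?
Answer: 183184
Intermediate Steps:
l(q, a) = a + q
(l(-1, -6) + 435)**2 = ((-6 - 1) + 435)**2 = (-7 + 435)**2 = 428**2 = 183184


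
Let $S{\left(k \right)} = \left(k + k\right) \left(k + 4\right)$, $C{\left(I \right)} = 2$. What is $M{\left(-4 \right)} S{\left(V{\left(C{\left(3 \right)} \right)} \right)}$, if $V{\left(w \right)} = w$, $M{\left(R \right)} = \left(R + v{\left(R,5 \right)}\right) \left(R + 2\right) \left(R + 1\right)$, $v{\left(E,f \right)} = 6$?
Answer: $288$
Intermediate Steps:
$M{\left(R \right)} = \left(1 + R\right) \left(2 + R\right) \left(6 + R\right)$ ($M{\left(R \right)} = \left(R + 6\right) \left(R + 2\right) \left(R + 1\right) = \left(6 + R\right) \left(2 + R\right) \left(1 + R\right) = \left(6 + R\right) \left(1 + R\right) \left(2 + R\right) = \left(1 + R\right) \left(2 + R\right) \left(6 + R\right)$)
$S{\left(k \right)} = 2 k \left(4 + k\right)$
$M{\left(-4 \right)} S{\left(V{\left(C{\left(3 \right)} \right)} \right)} = \left(12 + \left(-4\right)^{3} + 9 \left(-4\right)^{2} + 20 \left(-4\right)\right) 2 \cdot 2 \left(4 + 2\right) = \left(12 - 64 + 9 \cdot 16 - 80\right) 2 \cdot 2 \cdot 6 = \left(12 - 64 + 144 - 80\right) 24 = 12 \cdot 24 = 288$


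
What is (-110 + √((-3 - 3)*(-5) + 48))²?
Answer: (110 - √78)² ≈ 10235.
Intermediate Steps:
(-110 + √((-3 - 3)*(-5) + 48))² = (-110 + √(-6*(-5) + 48))² = (-110 + √(30 + 48))² = (-110 + √78)²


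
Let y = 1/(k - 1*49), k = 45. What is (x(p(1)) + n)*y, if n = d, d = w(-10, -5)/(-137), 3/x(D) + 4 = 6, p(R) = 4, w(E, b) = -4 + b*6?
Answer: -479/1096 ≈ -0.43704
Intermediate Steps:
w(E, b) = -4 + 6*b
x(D) = 3/2 (x(D) = 3/(-4 + 6) = 3/2)
y = -¼ (y = 1/(45 - 1*49) = 1/(45 - 49) = 1/(-4) = -¼ ≈ -0.25000)
d = 34/137 (d = (-4 + 6*(-5))/(-137) = (-4 - 30)*(-1/137) = -34*(-1/137) = 34/137 ≈ 0.24818)
n = 34/137 ≈ 0.24818
(x(p(1)) + n)*y = (3/2 + 34/137)*(-¼) = (479/274)*(-¼) = -479/1096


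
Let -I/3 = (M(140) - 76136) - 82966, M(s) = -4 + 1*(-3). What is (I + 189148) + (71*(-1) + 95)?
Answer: 666499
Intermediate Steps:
M(s) = -7 (M(s) = -4 - 3 = -7)
I = 477327 (I = -3*((-7 - 76136) - 82966) = -3*(-76143 - 82966) = -3*(-159109) = 477327)
(I + 189148) + (71*(-1) + 95) = (477327 + 189148) + (71*(-1) + 95) = 666475 + (-71 + 95) = 666475 + 24 = 666499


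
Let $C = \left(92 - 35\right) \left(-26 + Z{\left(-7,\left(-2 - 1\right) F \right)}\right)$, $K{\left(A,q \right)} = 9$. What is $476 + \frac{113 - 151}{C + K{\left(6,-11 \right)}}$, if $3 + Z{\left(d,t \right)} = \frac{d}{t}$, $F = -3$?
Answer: $\frac{2411054}{5065} \approx 476.02$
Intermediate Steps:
$Z{\left(d,t \right)} = -3 + \frac{d}{t}$
$C = - \frac{5092}{3}$ ($C = \left(92 - 35\right) \left(-26 - \left(3 + \frac{7}{\left(-2 - 1\right) \left(-3\right)}\right)\right) = 57 \left(-26 - \left(3 + \frac{7}{\left(-2 - 1\right) \left(-3\right)}\right)\right) = 57 \left(-26 - \left(3 + \frac{7}{\left(-3\right) \left(-3\right)}\right)\right) = 57 \left(-26 - \left(3 + \frac{7}{9}\right)\right) = 57 \left(-26 - \frac{34}{9}\right) = 57 \left(- \frac{268}{9}\right) = - \frac{5092}{3} \approx -1697.3$)
$476 + \frac{113 - 151}{C + K{\left(6,-11 \right)}} = 476 + \frac{113 - 151}{- \frac{5092}{3} + 9} = 476 - \frac{38}{- \frac{5065}{3}} = 476 - - \frac{114}{5065} = 476 + \frac{114}{5065} = \frac{2411054}{5065}$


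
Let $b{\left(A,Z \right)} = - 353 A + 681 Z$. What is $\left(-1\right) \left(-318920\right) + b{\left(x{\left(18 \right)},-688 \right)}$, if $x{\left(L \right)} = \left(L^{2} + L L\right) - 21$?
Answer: $-370939$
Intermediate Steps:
$x{\left(L \right)} = -21 + 2 L^{2}$ ($x{\left(L \right)} = \left(L^{2} + L^{2}\right) - 21 = 2 L^{2} - 21 = -21 + 2 L^{2}$)
$\left(-1\right) \left(-318920\right) + b{\left(x{\left(18 \right)},-688 \right)} = \left(-1\right) \left(-318920\right) - \left(468528 + 353 \left(-21 + 2 \cdot 18^{2}\right)\right) = 318920 - \left(468528 + 353 \left(-21 + 2 \cdot 324\right)\right) = 318920 - \left(468528 + 353 \left(-21 + 648\right)\right) = 318920 - 689859 = -370939$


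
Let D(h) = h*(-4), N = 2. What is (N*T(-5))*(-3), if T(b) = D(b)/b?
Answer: 24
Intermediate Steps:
D(h) = -4*h
T(b) = -4 (T(b) = (-4*b)/b = -4)
(N*T(-5))*(-3) = (2*(-4))*(-3) = -8*(-3) = 24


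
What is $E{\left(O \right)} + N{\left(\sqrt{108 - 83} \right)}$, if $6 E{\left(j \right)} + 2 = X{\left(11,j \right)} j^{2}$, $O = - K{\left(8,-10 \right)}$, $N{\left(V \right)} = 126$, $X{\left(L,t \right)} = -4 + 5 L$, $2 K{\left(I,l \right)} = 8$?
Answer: $\frac{785}{3} \approx 261.67$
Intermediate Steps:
$K{\left(I,l \right)} = 4$ ($K{\left(I,l \right)} = \frac{1}{2} \cdot 8 = 4$)
$O = -4$ ($O = \left(-1\right) 4 = -4$)
$E{\left(j \right)} = - \frac{1}{3} + \frac{17 j^{2}}{2}$ ($E{\left(j \right)} = - \frac{1}{3} + \frac{\left(-4 + 5 \cdot 11\right) j^{2}}{6} = - \frac{1}{3} + \frac{\left(-4 + 55\right) j^{2}}{6} = - \frac{1}{3} + \frac{51 j^{2}}{6} = - \frac{1}{3} + \frac{17 j^{2}}{2}$)
$E{\left(O \right)} + N{\left(\sqrt{108 - 83} \right)} = \left(- \frac{1}{3} + \frac{17 \left(-4\right)^{2}}{2}\right) + 126 = \left(- \frac{1}{3} + \frac{17}{2} \cdot 16\right) + 126 = \left(- \frac{1}{3} + 136\right) + 126 = \frac{407}{3} + 126 = \frac{785}{3}$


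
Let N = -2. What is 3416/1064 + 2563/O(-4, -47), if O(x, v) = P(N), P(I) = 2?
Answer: 48819/38 ≈ 1284.7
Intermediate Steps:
O(x, v) = 2
3416/1064 + 2563/O(-4, -47) = 3416/1064 + 2563/2 = 3416*(1/1064) + 2563*(½) = 61/19 + 2563/2 = 48819/38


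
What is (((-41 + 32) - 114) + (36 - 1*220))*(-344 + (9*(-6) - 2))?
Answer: 122800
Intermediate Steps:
(((-41 + 32) - 114) + (36 - 1*220))*(-344 + (9*(-6) - 2)) = ((-9 - 114) + (36 - 220))*(-344 + (-54 - 2)) = (-123 - 184)*(-344 - 56) = -307*(-400) = 122800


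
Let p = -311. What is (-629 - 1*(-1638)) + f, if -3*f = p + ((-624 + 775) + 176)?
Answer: 3011/3 ≈ 1003.7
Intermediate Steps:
f = -16/3 (f = -(-311 + ((-624 + 775) + 176))/3 = -(-311 + (151 + 176))/3 = -(-311 + 327)/3 = -⅓*16 = -16/3 ≈ -5.3333)
(-629 - 1*(-1638)) + f = (-629 - 1*(-1638)) - 16/3 = (-629 + 1638) - 16/3 = 1009 - 16/3 = 3011/3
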